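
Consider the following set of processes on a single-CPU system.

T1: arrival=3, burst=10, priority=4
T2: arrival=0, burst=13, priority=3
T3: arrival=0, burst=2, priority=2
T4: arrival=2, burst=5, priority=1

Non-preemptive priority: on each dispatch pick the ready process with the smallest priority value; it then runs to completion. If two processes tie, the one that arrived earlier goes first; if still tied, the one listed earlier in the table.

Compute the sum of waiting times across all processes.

24

Schedule: | T3 0-2 | T4 2-7 | T2 7-20 | T1 20-30 |
Completion: T1=30  T2=20  T3=2  T4=7
Turnaround (C−A): T1=27  T2=20  T3=2  T4=5
Waiting = turnaround − burst: T1=17, T2=7, T3=0, T4=0
Total waiting = 17 + 7 + 0 + 0 = 24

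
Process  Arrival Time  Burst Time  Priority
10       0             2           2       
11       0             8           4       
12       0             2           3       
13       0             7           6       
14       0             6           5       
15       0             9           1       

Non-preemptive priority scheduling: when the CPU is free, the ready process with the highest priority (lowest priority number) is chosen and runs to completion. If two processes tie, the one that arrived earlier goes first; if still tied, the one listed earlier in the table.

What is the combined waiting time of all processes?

Timeline: | 15 0-9 | 10 9-11 | 12 11-13 | 11 13-21 | 14 21-27 | 13 27-34 |
Completion: 10=11  11=21  12=13  13=34  14=27  15=9
Turnaround (C−A): 10=11  11=21  12=13  13=34  14=27  15=9
Waiting = turnaround − burst: 10=9, 11=13, 12=11, 13=27, 14=21, 15=0
Total waiting = 9 + 13 + 11 + 27 + 21 + 0 = 81

81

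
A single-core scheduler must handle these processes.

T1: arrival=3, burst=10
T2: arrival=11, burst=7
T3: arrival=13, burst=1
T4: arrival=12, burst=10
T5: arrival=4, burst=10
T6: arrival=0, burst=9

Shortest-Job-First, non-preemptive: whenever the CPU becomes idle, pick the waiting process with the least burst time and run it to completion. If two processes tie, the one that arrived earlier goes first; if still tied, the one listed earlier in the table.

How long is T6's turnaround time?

Gantt: | T6 0-9 | T1 9-19 | T3 19-20 | T2 20-27 | T5 27-37 | T4 37-47 |
Completion: T1=19  T2=27  T3=20  T4=47  T5=37  T6=9
Turnaround(T6) = completion − arrival = 9 − 0 = 9

9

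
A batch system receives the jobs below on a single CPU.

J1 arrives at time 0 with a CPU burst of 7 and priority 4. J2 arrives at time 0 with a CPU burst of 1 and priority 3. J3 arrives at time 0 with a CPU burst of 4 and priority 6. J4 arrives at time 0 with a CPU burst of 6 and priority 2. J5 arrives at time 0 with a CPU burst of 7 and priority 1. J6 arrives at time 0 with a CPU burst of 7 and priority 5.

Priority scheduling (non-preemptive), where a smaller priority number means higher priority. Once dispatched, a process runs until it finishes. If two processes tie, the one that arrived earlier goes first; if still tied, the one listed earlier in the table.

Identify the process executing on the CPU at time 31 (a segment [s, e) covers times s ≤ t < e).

Schedule: | J5 0-7 | J4 7-13 | J2 13-14 | J1 14-21 | J6 21-28 | J3 28-32 |
Completion: J1=21  J2=14  J3=32  J4=13  J5=7  J6=28

J3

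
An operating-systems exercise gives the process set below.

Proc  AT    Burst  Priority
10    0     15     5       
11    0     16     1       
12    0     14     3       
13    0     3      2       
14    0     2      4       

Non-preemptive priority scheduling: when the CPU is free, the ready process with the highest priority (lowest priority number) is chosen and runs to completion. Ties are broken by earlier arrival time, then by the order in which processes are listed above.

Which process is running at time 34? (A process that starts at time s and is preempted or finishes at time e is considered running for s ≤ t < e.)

14

Schedule: | 11 0-16 | 13 16-19 | 12 19-33 | 14 33-35 | 10 35-50 |
Completion: 10=50  11=16  12=33  13=19  14=35
Turnaround (C−A): 10=50  11=16  12=33  13=19  14=35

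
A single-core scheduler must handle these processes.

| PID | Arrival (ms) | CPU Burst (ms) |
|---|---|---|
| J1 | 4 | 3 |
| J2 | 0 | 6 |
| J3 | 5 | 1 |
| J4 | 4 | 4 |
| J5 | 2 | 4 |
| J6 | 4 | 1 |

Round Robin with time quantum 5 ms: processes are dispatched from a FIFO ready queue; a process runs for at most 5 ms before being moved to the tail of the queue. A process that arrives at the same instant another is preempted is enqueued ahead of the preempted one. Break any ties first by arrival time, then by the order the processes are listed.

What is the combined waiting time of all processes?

53

Schedule: | J2 0-5 | J5 5-9 | J1 9-12 | J4 12-16 | J6 16-17 | J3 17-18 | J2 18-19 |
Completion: J1=12  J2=19  J3=18  J4=16  J5=9  J6=17
Turnaround (C−A): J1=8  J2=19  J3=13  J4=12  J5=7  J6=13
Waiting = turnaround − burst: J1=5, J2=13, J3=12, J4=8, J5=3, J6=12
Total waiting = 5 + 13 + 12 + 8 + 3 + 12 = 53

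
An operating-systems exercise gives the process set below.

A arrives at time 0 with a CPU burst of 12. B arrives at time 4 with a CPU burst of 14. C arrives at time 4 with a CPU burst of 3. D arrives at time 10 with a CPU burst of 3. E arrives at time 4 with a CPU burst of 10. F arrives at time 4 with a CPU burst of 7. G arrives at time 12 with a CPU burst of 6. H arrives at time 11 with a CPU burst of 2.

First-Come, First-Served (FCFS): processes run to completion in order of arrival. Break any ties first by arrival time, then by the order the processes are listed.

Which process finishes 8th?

Gantt: | A 0-12 | B 12-26 | C 26-29 | E 29-39 | F 39-46 | D 46-49 | H 49-51 | G 51-57 |
Completion: A=12  B=26  C=29  D=49  E=39  F=46  G=57  H=51
Finish order: A → B → C → E → F → D → H → G

G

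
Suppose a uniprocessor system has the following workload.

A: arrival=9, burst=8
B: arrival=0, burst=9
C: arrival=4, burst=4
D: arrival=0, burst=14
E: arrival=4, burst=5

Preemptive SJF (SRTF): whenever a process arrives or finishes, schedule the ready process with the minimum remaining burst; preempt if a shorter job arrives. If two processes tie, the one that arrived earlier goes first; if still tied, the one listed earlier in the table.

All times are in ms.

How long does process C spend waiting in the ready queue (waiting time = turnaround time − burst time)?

Gantt: | B 0-4 | C 4-8 | B 8-13 | E 13-18 | A 18-26 | D 26-40 |
Completion: A=26  B=13  C=8  D=40  E=18
Waiting(C) = turnaround − burst = 4 − 4 = 0

0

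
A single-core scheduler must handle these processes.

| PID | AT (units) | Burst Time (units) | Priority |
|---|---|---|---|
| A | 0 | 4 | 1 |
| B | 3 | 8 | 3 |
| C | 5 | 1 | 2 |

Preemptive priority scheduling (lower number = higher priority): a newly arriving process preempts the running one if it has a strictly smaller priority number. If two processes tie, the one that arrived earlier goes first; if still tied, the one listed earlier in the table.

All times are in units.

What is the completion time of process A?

4

Schedule: | A 0-4 | B 4-5 | C 5-6 | B 6-13 |
Completion: A=4  B=13  C=6
Turnaround (C−A): A=4  B=10  C=1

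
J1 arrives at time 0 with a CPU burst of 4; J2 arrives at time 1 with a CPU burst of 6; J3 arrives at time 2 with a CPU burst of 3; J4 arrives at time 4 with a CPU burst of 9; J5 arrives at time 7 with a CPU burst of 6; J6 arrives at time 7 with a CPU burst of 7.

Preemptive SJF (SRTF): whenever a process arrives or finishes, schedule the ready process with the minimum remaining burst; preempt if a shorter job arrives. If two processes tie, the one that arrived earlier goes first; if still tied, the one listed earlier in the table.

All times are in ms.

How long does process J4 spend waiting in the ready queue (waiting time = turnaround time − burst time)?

Gantt: | J1 0-4 | J3 4-7 | J2 7-13 | J5 13-19 | J6 19-26 | J4 26-35 |
Completion: J1=4  J2=13  J3=7  J4=35  J5=19  J6=26
Turnaround (C−A): J1=4  J2=12  J3=5  J4=31  J5=12  J6=19
Waiting(J4) = turnaround − burst = 31 − 9 = 22

22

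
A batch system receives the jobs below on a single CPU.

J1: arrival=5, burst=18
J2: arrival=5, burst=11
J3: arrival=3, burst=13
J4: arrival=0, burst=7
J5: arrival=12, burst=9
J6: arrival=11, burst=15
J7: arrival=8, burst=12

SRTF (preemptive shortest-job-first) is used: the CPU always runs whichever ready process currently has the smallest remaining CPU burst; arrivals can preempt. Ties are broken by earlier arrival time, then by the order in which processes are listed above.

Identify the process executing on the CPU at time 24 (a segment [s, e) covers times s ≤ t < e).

J5

Timeline: | J4 0-7 | J2 7-18 | J5 18-27 | J7 27-39 | J3 39-52 | J6 52-67 | J1 67-85 |
Completion: J1=85  J2=18  J3=52  J4=7  J5=27  J6=67  J7=39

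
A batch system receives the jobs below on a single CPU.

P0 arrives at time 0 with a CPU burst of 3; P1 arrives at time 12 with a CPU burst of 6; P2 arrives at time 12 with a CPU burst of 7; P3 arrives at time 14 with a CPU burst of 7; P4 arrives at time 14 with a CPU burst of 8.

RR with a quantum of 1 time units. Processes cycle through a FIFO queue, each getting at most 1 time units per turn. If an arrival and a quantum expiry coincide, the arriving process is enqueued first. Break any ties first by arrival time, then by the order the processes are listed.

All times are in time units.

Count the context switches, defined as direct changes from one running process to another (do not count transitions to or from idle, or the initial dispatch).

Timeline: | P0 0-3 | idle 3-12 | P1 12-13 | P2 13-14 | P1 14-15 | P3 15-16 | P4 16-17 | P2 17-18 | P1 18-19 | P3 19-20 | P4 20-21 | P2 21-22 | P1 22-23 | P3 23-24 | P4 24-25 | P2 25-26 | P1 26-27 | P3 27-28 | P4 28-29 | P2 29-30 | P1 30-31 | P3 31-32 | P4 32-33 | P2 33-34 | P3 34-35 | P4 35-36 | P2 36-37 | P3 37-38 | P4 38-40 |
Completion: P0=3  P1=31  P2=37  P3=38  P4=40

26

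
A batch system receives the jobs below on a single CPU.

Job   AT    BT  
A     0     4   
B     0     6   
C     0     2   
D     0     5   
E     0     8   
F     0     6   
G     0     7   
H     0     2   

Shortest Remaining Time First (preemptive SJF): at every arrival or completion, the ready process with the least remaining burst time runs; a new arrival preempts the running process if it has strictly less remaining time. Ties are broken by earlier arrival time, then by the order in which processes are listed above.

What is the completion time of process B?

Schedule: | C 0-2 | H 2-4 | A 4-8 | D 8-13 | B 13-19 | F 19-25 | G 25-32 | E 32-40 |
Completion: A=8  B=19  C=2  D=13  E=40  F=25  G=32  H=4
Turnaround (C−A): A=8  B=19  C=2  D=13  E=40  F=25  G=32  H=4

19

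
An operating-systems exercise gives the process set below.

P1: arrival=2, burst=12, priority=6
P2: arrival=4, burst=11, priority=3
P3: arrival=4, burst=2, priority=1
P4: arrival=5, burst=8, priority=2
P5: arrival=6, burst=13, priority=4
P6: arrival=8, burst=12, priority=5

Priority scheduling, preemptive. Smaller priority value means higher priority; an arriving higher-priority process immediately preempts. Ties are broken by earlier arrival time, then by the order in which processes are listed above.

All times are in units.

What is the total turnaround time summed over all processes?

164

Gantt: | idle 0-2 | P1 2-4 | P3 4-6 | P4 6-14 | P2 14-25 | P5 25-38 | P6 38-50 | P1 50-60 |
Completion: P1=60  P2=25  P3=6  P4=14  P5=38  P6=50
Turnaround = completion − arrival: P1=58, P2=21, P3=2, P4=9, P5=32, P6=42
Total turnaround = 58 + 21 + 2 + 9 + 32 + 42 = 164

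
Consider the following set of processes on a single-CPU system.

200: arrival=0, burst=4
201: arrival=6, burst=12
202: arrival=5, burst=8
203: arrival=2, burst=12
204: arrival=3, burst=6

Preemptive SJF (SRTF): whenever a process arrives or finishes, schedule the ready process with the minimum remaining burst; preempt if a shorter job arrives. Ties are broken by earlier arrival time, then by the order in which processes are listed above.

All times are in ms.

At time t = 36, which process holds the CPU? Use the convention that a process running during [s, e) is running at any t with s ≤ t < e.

Gantt: | 200 0-4 | 204 4-10 | 202 10-18 | 203 18-30 | 201 30-42 |
Completion: 200=4  201=42  202=18  203=30  204=10

201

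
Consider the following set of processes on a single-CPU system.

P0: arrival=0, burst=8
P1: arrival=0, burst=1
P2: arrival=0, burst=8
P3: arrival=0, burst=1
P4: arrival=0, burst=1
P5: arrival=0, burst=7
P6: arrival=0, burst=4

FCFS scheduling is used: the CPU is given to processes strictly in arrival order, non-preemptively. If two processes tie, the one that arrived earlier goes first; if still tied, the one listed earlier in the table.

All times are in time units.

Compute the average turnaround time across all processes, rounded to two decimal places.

Gantt: | P0 0-8 | P1 8-9 | P2 9-17 | P3 17-18 | P4 18-19 | P5 19-26 | P6 26-30 |
Completion: P0=8  P1=9  P2=17  P3=18  P4=19  P5=26  P6=30
Turnaround times: P0=8, P1=9, P2=17, P3=18, P4=19, P5=26, P6=30
Average turnaround = (8+9+17+18+19+26+30) / 7 = 127/7 = 18.14

18.14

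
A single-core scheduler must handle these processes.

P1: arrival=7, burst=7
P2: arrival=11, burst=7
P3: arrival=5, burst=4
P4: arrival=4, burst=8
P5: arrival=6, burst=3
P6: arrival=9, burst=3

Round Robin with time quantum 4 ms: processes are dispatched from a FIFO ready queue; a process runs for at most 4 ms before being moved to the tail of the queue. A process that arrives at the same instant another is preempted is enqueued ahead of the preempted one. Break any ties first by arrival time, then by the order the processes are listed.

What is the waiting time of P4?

Gantt: | idle 0-4 | P4 4-8 | P3 8-12 | P5 12-15 | P1 15-19 | P4 19-23 | P6 23-26 | P2 26-30 | P1 30-33 | P2 33-36 |
Completion: P1=33  P2=36  P3=12  P4=23  P5=15  P6=26
Turnaround (C−A): P1=26  P2=25  P3=7  P4=19  P5=9  P6=17
Waiting(P4) = turnaround − burst = 19 − 8 = 11

11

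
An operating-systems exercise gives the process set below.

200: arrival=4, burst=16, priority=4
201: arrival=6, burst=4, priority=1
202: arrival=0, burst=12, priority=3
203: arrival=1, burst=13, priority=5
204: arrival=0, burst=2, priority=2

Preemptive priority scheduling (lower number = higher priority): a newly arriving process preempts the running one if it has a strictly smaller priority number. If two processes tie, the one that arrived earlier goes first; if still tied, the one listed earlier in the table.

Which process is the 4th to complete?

Schedule: | 204 0-2 | 202 2-6 | 201 6-10 | 202 10-18 | 200 18-34 | 203 34-47 |
Completion: 200=34  201=10  202=18  203=47  204=2
Finish order: 204 → 201 → 202 → 200 → 203

200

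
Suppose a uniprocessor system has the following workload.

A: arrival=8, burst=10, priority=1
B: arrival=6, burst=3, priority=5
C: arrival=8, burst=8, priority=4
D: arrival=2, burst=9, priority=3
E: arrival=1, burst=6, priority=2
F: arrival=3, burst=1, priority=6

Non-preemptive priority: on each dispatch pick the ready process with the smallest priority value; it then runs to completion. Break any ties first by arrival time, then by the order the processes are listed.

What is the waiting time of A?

Timeline: | idle 0-1 | E 1-7 | D 7-16 | A 16-26 | C 26-34 | B 34-37 | F 37-38 |
Completion: A=26  B=37  C=34  D=16  E=7  F=38
Turnaround (C−A): A=18  B=31  C=26  D=14  E=6  F=35
Waiting(A) = turnaround − burst = 18 − 10 = 8

8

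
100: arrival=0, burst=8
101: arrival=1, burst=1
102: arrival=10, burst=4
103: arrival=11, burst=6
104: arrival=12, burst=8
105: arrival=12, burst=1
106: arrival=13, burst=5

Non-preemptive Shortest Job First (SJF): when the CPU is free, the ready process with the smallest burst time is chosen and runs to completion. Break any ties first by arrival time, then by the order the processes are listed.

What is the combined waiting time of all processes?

Timeline: | 100 0-8 | 101 8-9 | idle 9-10 | 102 10-14 | 105 14-15 | 106 15-20 | 103 20-26 | 104 26-34 |
Completion: 100=8  101=9  102=14  103=26  104=34  105=15  106=20
Waiting = turnaround − burst: 100=0, 101=7, 102=0, 103=9, 104=14, 105=2, 106=2
Total waiting = 0 + 7 + 0 + 9 + 14 + 2 + 2 = 34

34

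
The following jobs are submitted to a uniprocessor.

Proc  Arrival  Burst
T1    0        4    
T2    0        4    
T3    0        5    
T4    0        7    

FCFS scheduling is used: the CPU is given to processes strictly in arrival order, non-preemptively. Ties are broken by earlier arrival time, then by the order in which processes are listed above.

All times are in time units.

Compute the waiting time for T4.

13

Timeline: | T1 0-4 | T2 4-8 | T3 8-13 | T4 13-20 |
Completion: T1=4  T2=8  T3=13  T4=20
Turnaround (C−A): T1=4  T2=8  T3=13  T4=20
Waiting(T4) = turnaround − burst = 20 − 7 = 13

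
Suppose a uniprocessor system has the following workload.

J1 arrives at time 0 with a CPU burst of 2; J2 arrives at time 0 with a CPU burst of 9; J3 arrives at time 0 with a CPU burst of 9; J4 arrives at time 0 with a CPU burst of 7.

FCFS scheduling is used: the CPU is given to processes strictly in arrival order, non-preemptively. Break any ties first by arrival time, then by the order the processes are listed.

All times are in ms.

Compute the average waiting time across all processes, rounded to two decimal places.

Gantt: | J1 0-2 | J2 2-11 | J3 11-20 | J4 20-27 |
Completion: J1=2  J2=11  J3=20  J4=27
Turnaround (C−A): J1=2  J2=11  J3=20  J4=27
Waiting times: J1=0, J2=2, J3=11, J4=20
Average waiting = (0+2+11+20) / 4 = 33/4 = 8.25

8.25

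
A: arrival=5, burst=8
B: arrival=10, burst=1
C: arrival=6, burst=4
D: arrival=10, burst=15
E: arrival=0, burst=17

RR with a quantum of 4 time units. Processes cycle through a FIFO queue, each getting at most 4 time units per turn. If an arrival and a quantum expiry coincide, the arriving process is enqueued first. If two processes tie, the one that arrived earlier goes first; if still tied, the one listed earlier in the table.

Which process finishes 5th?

Gantt: | E 0-8 | A 8-12 | C 12-16 | E 16-20 | B 20-21 | D 21-25 | A 25-29 | E 29-33 | D 33-37 | E 37-38 | D 38-45 |
Completion: A=29  B=21  C=16  D=45  E=38
Turnaround (C−A): A=24  B=11  C=10  D=35  E=38
Finish order: C → B → A → E → D

D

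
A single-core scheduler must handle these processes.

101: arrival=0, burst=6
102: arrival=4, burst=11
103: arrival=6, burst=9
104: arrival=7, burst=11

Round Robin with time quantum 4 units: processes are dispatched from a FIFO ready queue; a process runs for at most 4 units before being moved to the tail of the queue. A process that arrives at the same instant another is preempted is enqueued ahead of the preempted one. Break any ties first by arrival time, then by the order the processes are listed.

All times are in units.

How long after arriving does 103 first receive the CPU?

4

Timeline: | 101 0-4 | 102 4-8 | 101 8-10 | 103 10-14 | 104 14-18 | 102 18-22 | 103 22-26 | 104 26-30 | 102 30-33 | 103 33-34 | 104 34-37 |
Completion: 101=10  102=33  103=34  104=37
Response(103) = first start − arrival = 10 − 6 = 4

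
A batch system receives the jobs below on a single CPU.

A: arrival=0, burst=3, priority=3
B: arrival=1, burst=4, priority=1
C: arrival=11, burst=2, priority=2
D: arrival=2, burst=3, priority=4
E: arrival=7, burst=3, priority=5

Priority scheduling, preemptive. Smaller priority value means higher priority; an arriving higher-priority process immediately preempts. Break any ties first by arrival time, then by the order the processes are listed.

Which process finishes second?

A

Schedule: | A 0-1 | B 1-5 | A 5-7 | D 7-10 | E 10-11 | C 11-13 | E 13-15 |
Completion: A=7  B=5  C=13  D=10  E=15
Turnaround (C−A): A=7  B=4  C=2  D=8  E=8
Finish order: B → A → D → C → E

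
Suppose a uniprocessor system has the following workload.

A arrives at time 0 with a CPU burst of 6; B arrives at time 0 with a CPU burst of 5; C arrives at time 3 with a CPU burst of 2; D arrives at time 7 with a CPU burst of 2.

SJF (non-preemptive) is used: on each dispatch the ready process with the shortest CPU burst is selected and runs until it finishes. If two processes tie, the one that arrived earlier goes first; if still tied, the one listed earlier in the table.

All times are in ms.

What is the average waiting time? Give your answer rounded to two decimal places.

Timeline: | B 0-5 | C 5-7 | D 7-9 | A 9-15 |
Completion: A=15  B=5  C=7  D=9
Waiting times: A=9, B=0, C=2, D=0
Average waiting = (9+0+2+0) / 4 = 11/4 = 2.75

2.75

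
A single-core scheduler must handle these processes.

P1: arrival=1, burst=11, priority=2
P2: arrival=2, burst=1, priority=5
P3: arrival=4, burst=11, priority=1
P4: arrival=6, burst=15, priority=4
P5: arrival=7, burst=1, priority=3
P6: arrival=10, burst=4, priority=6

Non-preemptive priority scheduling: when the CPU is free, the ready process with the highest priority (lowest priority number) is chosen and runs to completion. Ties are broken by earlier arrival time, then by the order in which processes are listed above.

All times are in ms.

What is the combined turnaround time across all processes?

Schedule: | idle 0-1 | P1 1-12 | P3 12-23 | P5 23-24 | P4 24-39 | P2 39-40 | P6 40-44 |
Completion: P1=12  P2=40  P3=23  P4=39  P5=24  P6=44
Turnaround (C−A): P1=11  P2=38  P3=19  P4=33  P5=17  P6=34
Turnaround = completion − arrival: P1=11, P2=38, P3=19, P4=33, P5=17, P6=34
Total turnaround = 11 + 38 + 19 + 33 + 17 + 34 = 152

152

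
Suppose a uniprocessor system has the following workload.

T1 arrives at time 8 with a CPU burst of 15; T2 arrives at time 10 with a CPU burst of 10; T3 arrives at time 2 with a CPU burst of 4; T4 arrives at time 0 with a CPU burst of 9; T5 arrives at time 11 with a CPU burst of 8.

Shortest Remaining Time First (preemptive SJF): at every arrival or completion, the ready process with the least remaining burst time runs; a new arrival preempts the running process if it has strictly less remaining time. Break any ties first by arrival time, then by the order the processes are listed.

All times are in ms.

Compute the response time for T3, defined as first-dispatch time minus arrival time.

0

Schedule: | T4 0-2 | T3 2-6 | T4 6-13 | T5 13-21 | T2 21-31 | T1 31-46 |
Completion: T1=46  T2=31  T3=6  T4=13  T5=21
Response(T3) = first start − arrival = 2 − 2 = 0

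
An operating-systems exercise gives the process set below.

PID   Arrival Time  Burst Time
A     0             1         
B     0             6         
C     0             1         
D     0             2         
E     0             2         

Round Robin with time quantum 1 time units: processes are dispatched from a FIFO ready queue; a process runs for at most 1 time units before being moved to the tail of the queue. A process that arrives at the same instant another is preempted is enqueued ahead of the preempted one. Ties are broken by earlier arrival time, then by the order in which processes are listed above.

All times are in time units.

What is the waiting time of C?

Gantt: | A 0-1 | B 1-2 | C 2-3 | D 3-4 | E 4-5 | B 5-6 | D 6-7 | E 7-8 | B 8-12 |
Completion: A=1  B=12  C=3  D=7  E=8
Waiting(C) = turnaround − burst = 3 − 1 = 2

2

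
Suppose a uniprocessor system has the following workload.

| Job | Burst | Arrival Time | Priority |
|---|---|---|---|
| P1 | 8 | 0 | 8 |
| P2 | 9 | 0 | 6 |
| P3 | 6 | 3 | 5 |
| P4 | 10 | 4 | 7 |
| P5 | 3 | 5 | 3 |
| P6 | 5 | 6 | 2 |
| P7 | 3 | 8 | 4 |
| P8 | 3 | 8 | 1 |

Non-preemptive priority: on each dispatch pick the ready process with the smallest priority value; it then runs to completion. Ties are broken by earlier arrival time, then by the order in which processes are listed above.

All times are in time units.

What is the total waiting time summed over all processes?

Timeline: | P2 0-9 | P8 9-12 | P6 12-17 | P5 17-20 | P7 20-23 | P3 23-29 | P4 29-39 | P1 39-47 |
Completion: P1=47  P2=9  P3=29  P4=39  P5=20  P6=17  P7=23  P8=12
Turnaround (C−A): P1=47  P2=9  P3=26  P4=35  P5=15  P6=11  P7=15  P8=4
Waiting = turnaround − burst: P1=39, P2=0, P3=20, P4=25, P5=12, P6=6, P7=12, P8=1
Total waiting = 39 + 0 + 20 + 25 + 12 + 6 + 12 + 1 = 115

115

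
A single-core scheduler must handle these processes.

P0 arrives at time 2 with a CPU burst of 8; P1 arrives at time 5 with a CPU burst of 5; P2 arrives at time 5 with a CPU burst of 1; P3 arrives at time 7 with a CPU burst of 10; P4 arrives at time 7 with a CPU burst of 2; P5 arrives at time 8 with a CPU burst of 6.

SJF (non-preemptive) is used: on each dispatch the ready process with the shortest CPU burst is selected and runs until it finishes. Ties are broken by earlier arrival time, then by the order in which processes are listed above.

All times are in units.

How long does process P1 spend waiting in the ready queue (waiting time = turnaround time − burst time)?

8

Gantt: | idle 0-2 | P0 2-10 | P2 10-11 | P4 11-13 | P1 13-18 | P5 18-24 | P3 24-34 |
Completion: P0=10  P1=18  P2=11  P3=34  P4=13  P5=24
Waiting(P1) = turnaround − burst = 13 − 5 = 8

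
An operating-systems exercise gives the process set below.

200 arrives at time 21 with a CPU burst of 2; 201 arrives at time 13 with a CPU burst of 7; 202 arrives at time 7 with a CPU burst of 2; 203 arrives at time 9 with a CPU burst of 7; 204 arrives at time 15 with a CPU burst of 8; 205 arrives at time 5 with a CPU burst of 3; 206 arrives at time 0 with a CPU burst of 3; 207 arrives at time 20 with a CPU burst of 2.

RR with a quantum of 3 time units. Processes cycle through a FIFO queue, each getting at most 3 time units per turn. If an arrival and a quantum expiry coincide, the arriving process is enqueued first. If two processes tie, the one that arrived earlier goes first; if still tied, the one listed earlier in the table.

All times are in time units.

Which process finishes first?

206

Schedule: | 206 0-3 | idle 3-5 | 205 5-8 | 202 8-10 | 203 10-13 | 201 13-16 | 203 16-19 | 204 19-22 | 201 22-25 | 203 25-26 | 207 26-28 | 200 28-30 | 204 30-33 | 201 33-34 | 204 34-36 |
Completion: 200=30  201=34  202=10  203=26  204=36  205=8  206=3  207=28
Finish order: 206 → 205 → 202 → 203 → 207 → 200 → 201 → 204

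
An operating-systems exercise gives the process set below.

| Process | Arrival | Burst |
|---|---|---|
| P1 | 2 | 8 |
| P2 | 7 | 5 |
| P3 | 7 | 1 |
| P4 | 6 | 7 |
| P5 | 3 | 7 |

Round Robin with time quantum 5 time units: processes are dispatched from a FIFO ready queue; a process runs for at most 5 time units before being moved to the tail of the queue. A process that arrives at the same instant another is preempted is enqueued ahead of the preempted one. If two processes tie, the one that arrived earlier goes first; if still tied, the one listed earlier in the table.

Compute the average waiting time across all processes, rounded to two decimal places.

15.20

Schedule: | idle 0-2 | P1 2-7 | P5 7-12 | P4 12-17 | P2 17-22 | P3 22-23 | P1 23-26 | P5 26-28 | P4 28-30 |
Completion: P1=26  P2=22  P3=23  P4=30  P5=28
Turnaround (C−A): P1=24  P2=15  P3=16  P4=24  P5=25
Waiting times: P1=16, P2=10, P3=15, P4=17, P5=18
Average waiting = (16+10+15+17+18) / 5 = 76/5 = 15.20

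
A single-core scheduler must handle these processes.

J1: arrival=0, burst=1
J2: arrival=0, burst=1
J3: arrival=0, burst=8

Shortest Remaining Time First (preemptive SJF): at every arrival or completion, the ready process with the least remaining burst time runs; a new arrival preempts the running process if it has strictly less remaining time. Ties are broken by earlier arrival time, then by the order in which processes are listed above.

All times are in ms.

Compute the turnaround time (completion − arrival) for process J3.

Gantt: | J1 0-1 | J2 1-2 | J3 2-10 |
Completion: J1=1  J2=2  J3=10
Turnaround(J3) = completion − arrival = 10 − 0 = 10

10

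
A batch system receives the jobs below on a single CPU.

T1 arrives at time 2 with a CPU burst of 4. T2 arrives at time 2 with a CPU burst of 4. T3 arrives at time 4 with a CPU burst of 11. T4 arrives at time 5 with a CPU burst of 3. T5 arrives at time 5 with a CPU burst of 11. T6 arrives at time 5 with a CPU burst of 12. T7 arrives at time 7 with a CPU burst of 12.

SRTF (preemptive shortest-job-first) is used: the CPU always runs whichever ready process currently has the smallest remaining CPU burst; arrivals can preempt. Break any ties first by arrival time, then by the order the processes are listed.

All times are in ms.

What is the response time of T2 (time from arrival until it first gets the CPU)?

7

Timeline: | idle 0-2 | T1 2-6 | T4 6-9 | T2 9-13 | T3 13-24 | T5 24-35 | T6 35-47 | T7 47-59 |
Completion: T1=6  T2=13  T3=24  T4=9  T5=35  T6=47  T7=59
Response(T2) = first start − arrival = 9 − 2 = 7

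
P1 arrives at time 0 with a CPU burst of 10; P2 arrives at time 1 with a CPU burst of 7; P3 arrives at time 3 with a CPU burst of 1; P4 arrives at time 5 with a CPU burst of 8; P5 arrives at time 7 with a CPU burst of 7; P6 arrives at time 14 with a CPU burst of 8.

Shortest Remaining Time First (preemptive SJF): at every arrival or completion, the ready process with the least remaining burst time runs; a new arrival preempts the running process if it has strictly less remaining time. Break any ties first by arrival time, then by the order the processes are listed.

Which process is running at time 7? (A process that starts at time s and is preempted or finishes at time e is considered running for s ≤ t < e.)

P2

Schedule: | P1 0-1 | P2 1-3 | P3 3-4 | P2 4-9 | P5 9-16 | P4 16-24 | P6 24-32 | P1 32-41 |
Completion: P1=41  P2=9  P3=4  P4=24  P5=16  P6=32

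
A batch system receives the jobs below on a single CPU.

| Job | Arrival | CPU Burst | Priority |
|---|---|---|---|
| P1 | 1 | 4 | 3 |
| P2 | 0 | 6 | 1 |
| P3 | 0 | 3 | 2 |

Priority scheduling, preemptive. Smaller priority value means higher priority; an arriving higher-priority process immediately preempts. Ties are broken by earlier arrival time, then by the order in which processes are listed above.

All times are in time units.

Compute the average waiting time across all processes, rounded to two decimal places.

Schedule: | P2 0-6 | P3 6-9 | P1 9-13 |
Completion: P1=13  P2=6  P3=9
Waiting times: P1=8, P2=0, P3=6
Average waiting = (8+0+6) / 3 = 14/3 = 4.67

4.67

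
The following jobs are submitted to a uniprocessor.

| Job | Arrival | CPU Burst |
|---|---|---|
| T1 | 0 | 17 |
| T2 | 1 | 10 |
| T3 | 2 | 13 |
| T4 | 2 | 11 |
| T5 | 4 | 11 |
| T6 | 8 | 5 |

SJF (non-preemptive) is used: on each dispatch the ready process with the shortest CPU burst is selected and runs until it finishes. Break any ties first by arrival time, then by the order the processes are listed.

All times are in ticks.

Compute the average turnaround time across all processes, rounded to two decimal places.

36.33

Schedule: | T1 0-17 | T6 17-22 | T2 22-32 | T4 32-43 | T5 43-54 | T3 54-67 |
Completion: T1=17  T2=32  T3=67  T4=43  T5=54  T6=22
Turnaround (C−A): T1=17  T2=31  T3=65  T4=41  T5=50  T6=14
Turnaround times: T1=17, T2=31, T3=65, T4=41, T5=50, T6=14
Average turnaround = (17+31+65+41+50+14) / 6 = 218/6 = 36.33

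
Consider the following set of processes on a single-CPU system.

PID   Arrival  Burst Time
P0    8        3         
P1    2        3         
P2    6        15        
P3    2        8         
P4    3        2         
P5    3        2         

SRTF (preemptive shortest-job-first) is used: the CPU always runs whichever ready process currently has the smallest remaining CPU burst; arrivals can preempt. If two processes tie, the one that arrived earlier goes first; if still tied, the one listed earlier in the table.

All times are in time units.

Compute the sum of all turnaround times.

Gantt: | idle 0-2 | P1 2-5 | P4 5-7 | P5 7-9 | P0 9-12 | P3 12-20 | P2 20-35 |
Completion: P0=12  P1=5  P2=35  P3=20  P4=7  P5=9
Turnaround (C−A): P0=4  P1=3  P2=29  P3=18  P4=4  P5=6
Turnaround = completion − arrival: P0=4, P1=3, P2=29, P3=18, P4=4, P5=6
Total turnaround = 4 + 3 + 29 + 18 + 4 + 6 = 64

64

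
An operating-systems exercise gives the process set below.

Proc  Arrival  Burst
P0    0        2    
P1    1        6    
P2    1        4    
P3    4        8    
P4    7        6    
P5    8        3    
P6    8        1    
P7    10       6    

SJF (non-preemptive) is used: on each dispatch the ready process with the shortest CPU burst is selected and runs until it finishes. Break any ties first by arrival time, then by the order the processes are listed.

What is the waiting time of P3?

Schedule: | P0 0-2 | P2 2-6 | P1 6-12 | P6 12-13 | P5 13-16 | P4 16-22 | P7 22-28 | P3 28-36 |
Completion: P0=2  P1=12  P2=6  P3=36  P4=22  P5=16  P6=13  P7=28
Turnaround (C−A): P0=2  P1=11  P2=5  P3=32  P4=15  P5=8  P6=5  P7=18
Waiting(P3) = turnaround − burst = 32 − 8 = 24

24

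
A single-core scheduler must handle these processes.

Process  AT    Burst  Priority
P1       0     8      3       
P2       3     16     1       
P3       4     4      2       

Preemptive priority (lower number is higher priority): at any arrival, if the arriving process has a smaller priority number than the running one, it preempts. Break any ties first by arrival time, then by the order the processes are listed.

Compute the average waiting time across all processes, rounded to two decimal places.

11.67

Timeline: | P1 0-3 | P2 3-19 | P3 19-23 | P1 23-28 |
Completion: P1=28  P2=19  P3=23
Waiting times: P1=20, P2=0, P3=15
Average waiting = (20+0+15) / 3 = 35/3 = 11.67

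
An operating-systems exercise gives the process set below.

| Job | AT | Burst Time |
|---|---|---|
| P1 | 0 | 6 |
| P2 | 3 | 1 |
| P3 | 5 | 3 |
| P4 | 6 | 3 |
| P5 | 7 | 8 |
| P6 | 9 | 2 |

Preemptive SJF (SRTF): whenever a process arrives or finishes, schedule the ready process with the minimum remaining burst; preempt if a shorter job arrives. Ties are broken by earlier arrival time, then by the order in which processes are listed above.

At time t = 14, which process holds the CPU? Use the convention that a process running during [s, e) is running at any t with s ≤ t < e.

P4

Schedule: | P1 0-3 | P2 3-4 | P1 4-7 | P3 7-10 | P6 10-12 | P4 12-15 | P5 15-23 |
Completion: P1=7  P2=4  P3=10  P4=15  P5=23  P6=12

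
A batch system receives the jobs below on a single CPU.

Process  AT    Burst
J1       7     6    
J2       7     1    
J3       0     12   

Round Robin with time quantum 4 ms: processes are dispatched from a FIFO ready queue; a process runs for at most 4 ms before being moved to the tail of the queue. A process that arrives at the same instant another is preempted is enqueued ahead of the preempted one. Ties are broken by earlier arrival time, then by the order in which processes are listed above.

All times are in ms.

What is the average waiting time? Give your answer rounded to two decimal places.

5.33

Schedule: | J3 0-8 | J1 8-12 | J2 12-13 | J3 13-17 | J1 17-19 |
Completion: J1=19  J2=13  J3=17
Turnaround (C−A): J1=12  J2=6  J3=17
Waiting times: J1=6, J2=5, J3=5
Average waiting = (6+5+5) / 3 = 16/3 = 5.33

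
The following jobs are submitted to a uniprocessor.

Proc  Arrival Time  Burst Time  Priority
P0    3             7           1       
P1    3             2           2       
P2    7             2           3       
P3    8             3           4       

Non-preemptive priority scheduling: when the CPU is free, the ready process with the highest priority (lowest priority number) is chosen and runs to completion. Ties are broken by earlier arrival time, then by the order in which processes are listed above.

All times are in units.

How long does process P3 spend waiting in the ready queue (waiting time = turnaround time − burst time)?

6

Gantt: | idle 0-3 | P0 3-10 | P1 10-12 | P2 12-14 | P3 14-17 |
Completion: P0=10  P1=12  P2=14  P3=17
Turnaround (C−A): P0=7  P1=9  P2=7  P3=9
Waiting(P3) = turnaround − burst = 9 − 3 = 6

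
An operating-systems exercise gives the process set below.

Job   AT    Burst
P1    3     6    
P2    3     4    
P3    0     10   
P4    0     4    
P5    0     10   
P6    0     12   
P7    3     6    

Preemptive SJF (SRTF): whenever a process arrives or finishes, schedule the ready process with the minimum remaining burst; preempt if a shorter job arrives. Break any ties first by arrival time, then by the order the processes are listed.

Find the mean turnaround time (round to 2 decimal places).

Gantt: | P4 0-4 | P2 4-8 | P1 8-14 | P7 14-20 | P3 20-30 | P5 30-40 | P6 40-52 |
Completion: P1=14  P2=8  P3=30  P4=4  P5=40  P6=52  P7=20
Turnaround times: P1=11, P2=5, P3=30, P4=4, P5=40, P6=52, P7=17
Average turnaround = (11+5+30+4+40+52+17) / 7 = 159/7 = 22.71

22.71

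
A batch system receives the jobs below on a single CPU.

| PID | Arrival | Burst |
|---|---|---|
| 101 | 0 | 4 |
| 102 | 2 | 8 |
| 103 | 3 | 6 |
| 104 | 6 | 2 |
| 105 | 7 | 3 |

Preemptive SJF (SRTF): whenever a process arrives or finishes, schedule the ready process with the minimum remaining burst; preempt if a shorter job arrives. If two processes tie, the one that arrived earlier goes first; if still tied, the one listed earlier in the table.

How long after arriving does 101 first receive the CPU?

Schedule: | 101 0-4 | 103 4-6 | 104 6-8 | 105 8-11 | 103 11-15 | 102 15-23 |
Completion: 101=4  102=23  103=15  104=8  105=11
Turnaround (C−A): 101=4  102=21  103=12  104=2  105=4
Response(101) = first start − arrival = 0 − 0 = 0

0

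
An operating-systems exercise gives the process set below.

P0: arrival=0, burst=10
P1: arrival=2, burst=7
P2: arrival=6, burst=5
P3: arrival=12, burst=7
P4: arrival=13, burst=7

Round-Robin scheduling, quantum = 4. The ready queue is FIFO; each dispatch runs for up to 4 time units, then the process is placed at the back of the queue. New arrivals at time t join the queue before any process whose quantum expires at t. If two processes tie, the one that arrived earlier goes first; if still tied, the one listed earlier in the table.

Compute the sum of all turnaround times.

110

Gantt: | P0 0-4 | P1 4-8 | P0 8-12 | P2 12-16 | P1 16-19 | P3 19-23 | P0 23-25 | P4 25-29 | P2 29-30 | P3 30-33 | P4 33-36 |
Completion: P0=25  P1=19  P2=30  P3=33  P4=36
Turnaround = completion − arrival: P0=25, P1=17, P2=24, P3=21, P4=23
Total turnaround = 25 + 17 + 24 + 21 + 23 = 110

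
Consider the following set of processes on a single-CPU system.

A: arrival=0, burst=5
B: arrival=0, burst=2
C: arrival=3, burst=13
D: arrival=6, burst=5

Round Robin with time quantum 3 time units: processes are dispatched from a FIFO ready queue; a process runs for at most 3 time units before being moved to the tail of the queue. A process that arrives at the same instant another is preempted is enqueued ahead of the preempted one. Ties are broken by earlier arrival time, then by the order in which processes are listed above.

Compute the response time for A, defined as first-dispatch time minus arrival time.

0

Gantt: | A 0-3 | B 3-5 | C 5-8 | A 8-10 | D 10-13 | C 13-16 | D 16-18 | C 18-25 |
Completion: A=10  B=5  C=25  D=18
Response(A) = first start − arrival = 0 − 0 = 0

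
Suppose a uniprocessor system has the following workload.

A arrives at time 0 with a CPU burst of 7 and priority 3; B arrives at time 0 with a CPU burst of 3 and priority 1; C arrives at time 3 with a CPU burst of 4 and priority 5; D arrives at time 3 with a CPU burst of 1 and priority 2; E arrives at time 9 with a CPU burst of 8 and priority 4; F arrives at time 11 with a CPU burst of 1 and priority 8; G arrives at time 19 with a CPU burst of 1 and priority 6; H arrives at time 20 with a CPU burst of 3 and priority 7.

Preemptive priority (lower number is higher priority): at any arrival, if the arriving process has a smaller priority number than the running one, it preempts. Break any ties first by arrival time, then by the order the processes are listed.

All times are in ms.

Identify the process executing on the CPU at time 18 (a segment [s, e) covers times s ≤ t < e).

Schedule: | B 0-3 | D 3-4 | A 4-11 | E 11-19 | C 19-23 | G 23-24 | H 24-27 | F 27-28 |
Completion: A=11  B=3  C=23  D=4  E=19  F=28  G=24  H=27

E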